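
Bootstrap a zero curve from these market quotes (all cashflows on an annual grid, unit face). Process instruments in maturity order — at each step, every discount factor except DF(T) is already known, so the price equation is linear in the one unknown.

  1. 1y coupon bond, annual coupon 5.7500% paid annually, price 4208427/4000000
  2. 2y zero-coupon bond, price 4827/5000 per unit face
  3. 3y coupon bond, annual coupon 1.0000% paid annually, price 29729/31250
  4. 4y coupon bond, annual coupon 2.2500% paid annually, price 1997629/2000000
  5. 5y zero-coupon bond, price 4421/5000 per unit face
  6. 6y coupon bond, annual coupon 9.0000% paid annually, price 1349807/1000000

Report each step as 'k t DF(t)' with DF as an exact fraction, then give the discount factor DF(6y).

step 1 [1y] bond c/1=23/400: DF=(4208427/4000000 − 23/400·(0))/(1+23/400) = 9949/10000 ≈ 0.994900
step 2 [2y] zero: DF = P = 4827/5000 ≈ 0.965400
step 3 [3y] bond c/1=1/100: DF=(29729/31250 − 1/100·(0.994900+0.965400))/(1+1/100) = 369/400 ≈ 0.922500
step 4 [4y] bond c/1=9/400: DF=(1997629/2000000 − 9/400·(0.994900+0.965400+0.922500))/(1+9/400) = 4567/5000 ≈ 0.913400
step 5 [5y] zero: DF = P = 4421/5000 ≈ 0.884200
step 6 [6y] bond c/1=9/100: DF=(1349807/1000000 − 9/100·(0.994900+0.965400+0.922500+0.913400+0.884200))/(1+9/100) = 8519/10000 ≈ 0.851900

1 1 9949/10000
2 2 4827/5000
3 3 369/400
4 4 4567/5000
5 5 4421/5000
6 6 8519/10000
DF(6y) = 8519/10000 ≈ 0.851900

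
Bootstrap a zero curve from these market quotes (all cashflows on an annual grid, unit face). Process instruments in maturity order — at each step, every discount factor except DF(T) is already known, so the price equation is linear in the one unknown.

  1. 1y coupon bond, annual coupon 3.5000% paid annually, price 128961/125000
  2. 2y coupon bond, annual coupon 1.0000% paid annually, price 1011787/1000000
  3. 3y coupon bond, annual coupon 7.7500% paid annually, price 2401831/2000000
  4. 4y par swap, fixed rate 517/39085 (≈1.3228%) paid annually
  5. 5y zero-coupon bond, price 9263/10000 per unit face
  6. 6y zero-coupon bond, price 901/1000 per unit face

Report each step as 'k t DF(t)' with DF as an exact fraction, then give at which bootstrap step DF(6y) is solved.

1 1 623/625
2 2 9919/10000
3 3 1943/2000
4 4 9483/10000
5 5 9263/10000
6 6 901/1000
DF(6y) is solved at step 6

step 1 [1y] bond c/1=7/200: DF=(128961/125000 − 7/200·(0))/(1+7/200) = 623/625 ≈ 0.996800
step 2 [2y] bond c/1=1/100: DF=(1011787/1000000 − 1/100·(0.996800))/(1+1/100) = 9919/10000 ≈ 0.991900
step 3 [3y] bond c/1=31/400: DF=(2401831/2000000 − 31/400·(0.996800+0.991900))/(1+31/400) = 1943/2000 ≈ 0.971500
step 4 [4y] swap r/1=517/39085: DF=(1 − 517/39085·(0.996800+0.991900+0.971500))/(1+517/39085) = 9483/10000 ≈ 0.948300
step 5 [5y] zero: DF = P = 9263/10000 ≈ 0.926300
step 6 [6y] zero: DF = P = 901/1000 ≈ 0.901000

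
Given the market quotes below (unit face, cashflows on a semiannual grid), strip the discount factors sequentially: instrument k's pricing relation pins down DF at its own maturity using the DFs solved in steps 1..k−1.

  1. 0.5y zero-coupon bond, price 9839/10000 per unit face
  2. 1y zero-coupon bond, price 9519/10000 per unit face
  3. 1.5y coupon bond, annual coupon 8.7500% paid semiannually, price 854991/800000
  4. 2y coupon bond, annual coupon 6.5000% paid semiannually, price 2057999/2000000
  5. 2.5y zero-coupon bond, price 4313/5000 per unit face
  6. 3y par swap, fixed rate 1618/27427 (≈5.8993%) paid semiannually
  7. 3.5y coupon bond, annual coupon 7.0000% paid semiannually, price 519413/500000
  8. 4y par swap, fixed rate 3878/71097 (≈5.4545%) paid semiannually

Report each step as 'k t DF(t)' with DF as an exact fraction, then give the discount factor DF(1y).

1 1/2 9839/10000
2 1 9519/10000
3 3/2 2357/2500
4 2 453/500
5 5/2 4313/5000
6 3 4191/5000
7 7/2 4091/5000
8 4 8061/10000
DF(1y) = 9519/10000 ≈ 0.951900

step 1 [0.5y] zero: DF = P = 9839/10000 ≈ 0.983900
step 2 [1y] zero: DF = P = 9519/10000 ≈ 0.951900
step 3 [1.5y] bond c/2=7/160: DF=(854991/800000 − 7/160·(0.983900+0.951900))/(1+7/160) = 2357/2500 ≈ 0.942800
step 4 [2y] bond c/2=13/400: DF=(2057999/2000000 − 13/400·(0.983900+0.951900+0.942800))/(1+13/400) = 453/500 ≈ 0.906000
step 5 [2.5y] zero: DF = P = 4313/5000 ≈ 0.862600
step 6 [3y] swap r/2=809/27427: DF=(1 − 809/27427·(0.983900+0.951900+0.942800+0.906000+0.862600))/(1+809/27427) = 4191/5000 ≈ 0.838200
step 7 [3.5y] bond c/2=7/200: DF=(519413/500000 − 7/200·(0.983900+0.951900+0.942800+0.906000+0.862600+0.838200))/(1+7/200) = 4091/5000 ≈ 0.818200
step 8 [4y] swap r/2=1939/71097: DF=(1 − 1939/71097·(0.983900+0.951900+0.942800+0.906000+0.862600+0.838200+0.818200))/(1+1939/71097) = 8061/10000 ≈ 0.806100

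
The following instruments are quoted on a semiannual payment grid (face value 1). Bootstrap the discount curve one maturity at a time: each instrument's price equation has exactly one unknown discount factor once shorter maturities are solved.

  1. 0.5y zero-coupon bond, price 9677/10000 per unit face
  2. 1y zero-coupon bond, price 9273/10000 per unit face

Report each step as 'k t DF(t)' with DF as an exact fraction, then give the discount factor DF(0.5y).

1 1/2 9677/10000
2 1 9273/10000
DF(0.5y) = 9677/10000 ≈ 0.967700

step 1 [0.5y] zero: DF = P = 9677/10000 ≈ 0.967700
step 2 [1y] zero: DF = P = 9273/10000 ≈ 0.927300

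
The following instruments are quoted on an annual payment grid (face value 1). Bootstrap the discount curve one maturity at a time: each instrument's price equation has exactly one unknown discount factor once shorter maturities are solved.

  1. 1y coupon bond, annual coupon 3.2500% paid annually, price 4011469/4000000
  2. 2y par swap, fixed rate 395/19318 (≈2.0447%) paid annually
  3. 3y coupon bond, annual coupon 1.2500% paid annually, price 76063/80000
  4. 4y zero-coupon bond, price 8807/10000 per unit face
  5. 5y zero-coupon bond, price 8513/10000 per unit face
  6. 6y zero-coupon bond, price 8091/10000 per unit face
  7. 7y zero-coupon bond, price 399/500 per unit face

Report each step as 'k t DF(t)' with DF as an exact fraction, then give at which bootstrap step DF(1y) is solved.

step 1 [1y] bond c/1=13/400: DF=(4011469/4000000 − 13/400·(0))/(1+13/400) = 9713/10000 ≈ 0.971300
step 2 [2y] swap r/1=395/19318: DF=(1 − 395/19318·(0.971300))/(1+395/19318) = 1921/2000 ≈ 0.960500
step 3 [3y] bond c/1=1/80: DF=(76063/80000 − 1/80·(0.971300+0.960500))/(1+1/80) = 572/625 ≈ 0.915200
step 4 [4y] zero: DF = P = 8807/10000 ≈ 0.880700
step 5 [5y] zero: DF = P = 8513/10000 ≈ 0.851300
step 6 [6y] zero: DF = P = 8091/10000 ≈ 0.809100
step 7 [7y] zero: DF = P = 399/500 ≈ 0.798000

1 1 9713/10000
2 2 1921/2000
3 3 572/625
4 4 8807/10000
5 5 8513/10000
6 6 8091/10000
7 7 399/500
DF(1y) is solved at step 1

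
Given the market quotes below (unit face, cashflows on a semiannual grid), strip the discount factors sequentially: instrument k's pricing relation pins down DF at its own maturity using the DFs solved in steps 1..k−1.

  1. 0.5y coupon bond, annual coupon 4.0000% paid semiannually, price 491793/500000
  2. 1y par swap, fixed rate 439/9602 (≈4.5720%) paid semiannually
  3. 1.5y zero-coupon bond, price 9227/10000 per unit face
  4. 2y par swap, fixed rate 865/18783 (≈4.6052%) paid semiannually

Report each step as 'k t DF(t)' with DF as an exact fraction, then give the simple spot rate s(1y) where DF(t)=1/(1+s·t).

step 1 [0.5y] bond c/2=1/50: DF=(491793/500000 − 1/50·(0))/(1+1/50) = 9643/10000 ≈ 0.964300
step 2 [1y] swap r/2=439/19204: DF=(1 − 439/19204·(0.964300))/(1+439/19204) = 9561/10000 ≈ 0.956100
step 3 [1.5y] zero: DF = P = 9227/10000 ≈ 0.922700
step 4 [2y] swap r/2=865/37566: DF=(1 − 865/37566·(0.964300+0.956100+0.922700))/(1+865/37566) = 1827/2000 ≈ 0.913500

1 1/2 9643/10000
2 1 9561/10000
3 3/2 9227/10000
4 2 1827/2000
s(1y) = (1/(9561/10000) − 1)/(1) = 439/9561 ≈ 4.5916%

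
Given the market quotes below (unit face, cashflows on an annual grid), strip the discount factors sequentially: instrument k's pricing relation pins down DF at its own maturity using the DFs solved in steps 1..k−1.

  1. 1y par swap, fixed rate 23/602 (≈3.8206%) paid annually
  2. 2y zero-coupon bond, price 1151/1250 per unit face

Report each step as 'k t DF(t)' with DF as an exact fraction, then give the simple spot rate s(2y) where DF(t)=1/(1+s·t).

1 1 602/625
2 2 1151/1250
s(2y) = (1/(1151/1250) − 1)/(2) = 99/2302 ≈ 4.3006%

step 1 [1y] swap r/1=23/602: DF=(1 − 23/602·(0))/(1+23/602) = 602/625 ≈ 0.963200
step 2 [2y] zero: DF = P = 1151/1250 ≈ 0.920800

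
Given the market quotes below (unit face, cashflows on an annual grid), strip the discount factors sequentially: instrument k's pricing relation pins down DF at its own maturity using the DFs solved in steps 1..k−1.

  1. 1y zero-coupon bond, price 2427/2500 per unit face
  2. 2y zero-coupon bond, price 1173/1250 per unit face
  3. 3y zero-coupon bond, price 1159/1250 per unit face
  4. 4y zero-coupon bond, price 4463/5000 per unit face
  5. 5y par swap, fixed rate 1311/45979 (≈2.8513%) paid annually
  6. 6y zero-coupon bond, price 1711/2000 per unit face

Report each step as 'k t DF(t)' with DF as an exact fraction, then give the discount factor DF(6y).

step 1 [1y] zero: DF = P = 2427/2500 ≈ 0.970800
step 2 [2y] zero: DF = P = 1173/1250 ≈ 0.938400
step 3 [3y] zero: DF = P = 1159/1250 ≈ 0.927200
step 4 [4y] zero: DF = P = 4463/5000 ≈ 0.892600
step 5 [5y] swap r/1=1311/45979: DF=(1 − 1311/45979·(0.970800+0.938400+0.927200+0.892600))/(1+1311/45979) = 8689/10000 ≈ 0.868900
step 6 [6y] zero: DF = P = 1711/2000 ≈ 0.855500

1 1 2427/2500
2 2 1173/1250
3 3 1159/1250
4 4 4463/5000
5 5 8689/10000
6 6 1711/2000
DF(6y) = 1711/2000 ≈ 0.855500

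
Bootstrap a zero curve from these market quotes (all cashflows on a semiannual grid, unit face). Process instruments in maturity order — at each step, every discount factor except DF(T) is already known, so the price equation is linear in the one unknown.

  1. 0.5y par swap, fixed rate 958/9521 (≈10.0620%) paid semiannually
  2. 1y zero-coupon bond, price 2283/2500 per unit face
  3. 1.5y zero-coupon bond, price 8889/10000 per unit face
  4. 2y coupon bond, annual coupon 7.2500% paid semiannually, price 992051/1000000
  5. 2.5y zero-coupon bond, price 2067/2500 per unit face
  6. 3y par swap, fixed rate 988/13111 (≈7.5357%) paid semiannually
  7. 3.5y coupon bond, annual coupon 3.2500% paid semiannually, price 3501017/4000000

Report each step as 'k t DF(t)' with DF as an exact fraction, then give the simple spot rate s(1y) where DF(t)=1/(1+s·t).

1 1/2 9521/10000
2 1 2283/2500
3 3/2 8889/10000
4 2 861/1000
5 5/2 2067/2500
6 3 1003/1250
7 7/2 3887/5000
s(1y) = (1/(2283/2500) − 1)/(1) = 217/2283 ≈ 9.5050%

step 1 [0.5y] swap r/2=479/9521: DF=(1 − 479/9521·(0))/(1+479/9521) = 9521/10000 ≈ 0.952100
step 2 [1y] zero: DF = P = 2283/2500 ≈ 0.913200
step 3 [1.5y] zero: DF = P = 8889/10000 ≈ 0.888900
step 4 [2y] bond c/2=29/800: DF=(992051/1000000 − 29/800·(0.952100+0.913200+0.888900))/(1+29/800) = 861/1000 ≈ 0.861000
step 5 [2.5y] zero: DF = P = 2067/2500 ≈ 0.826800
step 6 [3y] swap r/2=494/13111: DF=(1 − 494/13111·(0.952100+0.913200+0.888900+0.861000+0.826800))/(1+494/13111) = 1003/1250 ≈ 0.802400
step 7 [3.5y] bond c/2=13/800: DF=(3501017/4000000 − 13/800·(0.952100+0.913200+0.888900+0.861000+0.826800+0.802400))/(1+13/800) = 3887/5000 ≈ 0.777400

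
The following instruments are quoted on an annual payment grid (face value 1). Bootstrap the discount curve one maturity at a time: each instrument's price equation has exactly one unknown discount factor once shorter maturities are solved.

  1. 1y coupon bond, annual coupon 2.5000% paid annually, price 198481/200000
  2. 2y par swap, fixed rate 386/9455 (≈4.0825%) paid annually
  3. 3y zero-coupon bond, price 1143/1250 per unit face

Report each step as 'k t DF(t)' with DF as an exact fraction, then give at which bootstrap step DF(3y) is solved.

1 1 4841/5000
2 2 2307/2500
3 3 1143/1250
DF(3y) is solved at step 3

step 1 [1y] bond c/1=1/40: DF=(198481/200000 − 1/40·(0))/(1+1/40) = 4841/5000 ≈ 0.968200
step 2 [2y] swap r/1=386/9455: DF=(1 − 386/9455·(0.968200))/(1+386/9455) = 2307/2500 ≈ 0.922800
step 3 [3y] zero: DF = P = 1143/1250 ≈ 0.914400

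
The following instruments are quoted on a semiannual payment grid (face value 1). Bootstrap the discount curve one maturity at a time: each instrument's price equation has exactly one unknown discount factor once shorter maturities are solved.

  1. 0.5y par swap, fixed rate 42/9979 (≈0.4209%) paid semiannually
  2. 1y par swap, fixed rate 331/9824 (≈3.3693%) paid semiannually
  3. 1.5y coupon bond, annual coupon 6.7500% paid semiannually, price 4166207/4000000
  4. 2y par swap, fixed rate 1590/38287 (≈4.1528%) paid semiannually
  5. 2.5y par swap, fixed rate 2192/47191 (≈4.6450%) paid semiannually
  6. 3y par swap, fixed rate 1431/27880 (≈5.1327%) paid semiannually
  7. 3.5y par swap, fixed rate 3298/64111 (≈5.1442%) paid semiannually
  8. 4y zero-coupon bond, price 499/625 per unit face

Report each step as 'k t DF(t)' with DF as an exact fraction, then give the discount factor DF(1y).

step 1 [0.5y] swap r/2=21/9979: DF=(1 − 21/9979·(0))/(1+21/9979) = 9979/10000 ≈ 0.997900
step 2 [1y] swap r/2=331/19648: DF=(1 − 331/19648·(0.997900))/(1+331/19648) = 9669/10000 ≈ 0.966900
step 3 [1.5y] bond c/2=27/800: DF=(4166207/4000000 − 27/800·(0.997900+0.966900))/(1+27/800) = 4717/5000 ≈ 0.943400
step 4 [2y] swap r/2=795/38287: DF=(1 − 795/38287·(0.997900+0.966900+0.943400))/(1+795/38287) = 1841/2000 ≈ 0.920500
step 5 [2.5y] swap r/2=1096/47191: DF=(1 − 1096/47191·(0.997900+0.966900+0.943400+0.920500))/(1+1096/47191) = 1113/1250 ≈ 0.890400
step 6 [3y] swap r/2=1431/55760: DF=(1 − 1431/55760·(0.997900+0.966900+0.943400+0.920500+0.890400))/(1+1431/55760) = 8569/10000 ≈ 0.856900
step 7 [3.5y] swap r/2=1649/64111: DF=(1 − 1649/64111·(0.997900+0.966900+0.943400+0.920500+0.890400+0.856900))/(1+1649/64111) = 8351/10000 ≈ 0.835100
step 8 [4y] zero: DF = P = 499/625 ≈ 0.798400

1 1/2 9979/10000
2 1 9669/10000
3 3/2 4717/5000
4 2 1841/2000
5 5/2 1113/1250
6 3 8569/10000
7 7/2 8351/10000
8 4 499/625
DF(1y) = 9669/10000 ≈ 0.966900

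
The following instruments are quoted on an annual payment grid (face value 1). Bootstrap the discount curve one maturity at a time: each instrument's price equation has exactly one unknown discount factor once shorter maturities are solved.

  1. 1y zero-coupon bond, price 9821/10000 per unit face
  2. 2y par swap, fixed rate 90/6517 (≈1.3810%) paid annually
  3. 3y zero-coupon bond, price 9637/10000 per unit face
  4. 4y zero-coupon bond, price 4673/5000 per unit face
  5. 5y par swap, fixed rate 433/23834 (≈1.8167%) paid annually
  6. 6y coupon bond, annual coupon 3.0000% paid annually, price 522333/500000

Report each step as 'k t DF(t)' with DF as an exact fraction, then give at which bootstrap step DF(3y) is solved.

1 1 9821/10000
2 2 973/1000
3 3 9637/10000
4 4 4673/5000
5 5 4567/5000
6 6 4377/5000
DF(3y) is solved at step 3

step 1 [1y] zero: DF = P = 9821/10000 ≈ 0.982100
step 2 [2y] swap r/1=90/6517: DF=(1 − 90/6517·(0.982100))/(1+90/6517) = 973/1000 ≈ 0.973000
step 3 [3y] zero: DF = P = 9637/10000 ≈ 0.963700
step 4 [4y] zero: DF = P = 4673/5000 ≈ 0.934600
step 5 [5y] swap r/1=433/23834: DF=(1 − 433/23834·(0.982100+0.973000+0.963700+0.934600))/(1+433/23834) = 4567/5000 ≈ 0.913400
step 6 [6y] bond c/1=3/100: DF=(522333/500000 − 3/100·(0.982100+0.973000+0.963700+0.934600+0.913400))/(1+3/100) = 4377/5000 ≈ 0.875400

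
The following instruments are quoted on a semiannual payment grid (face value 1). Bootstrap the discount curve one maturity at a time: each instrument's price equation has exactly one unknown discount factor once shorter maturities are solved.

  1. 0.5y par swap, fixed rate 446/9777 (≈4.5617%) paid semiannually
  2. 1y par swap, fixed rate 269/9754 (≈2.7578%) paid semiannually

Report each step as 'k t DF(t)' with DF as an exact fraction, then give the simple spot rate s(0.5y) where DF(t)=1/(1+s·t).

step 1 [0.5y] swap r/2=223/9777: DF=(1 − 223/9777·(0))/(1+223/9777) = 9777/10000 ≈ 0.977700
step 2 [1y] swap r/2=269/19508: DF=(1 − 269/19508·(0.977700))/(1+269/19508) = 9731/10000 ≈ 0.973100

1 1/2 9777/10000
2 1 9731/10000
s(0.5y) = (1/(9777/10000) − 1)/(1/2) = 446/9777 ≈ 4.5617%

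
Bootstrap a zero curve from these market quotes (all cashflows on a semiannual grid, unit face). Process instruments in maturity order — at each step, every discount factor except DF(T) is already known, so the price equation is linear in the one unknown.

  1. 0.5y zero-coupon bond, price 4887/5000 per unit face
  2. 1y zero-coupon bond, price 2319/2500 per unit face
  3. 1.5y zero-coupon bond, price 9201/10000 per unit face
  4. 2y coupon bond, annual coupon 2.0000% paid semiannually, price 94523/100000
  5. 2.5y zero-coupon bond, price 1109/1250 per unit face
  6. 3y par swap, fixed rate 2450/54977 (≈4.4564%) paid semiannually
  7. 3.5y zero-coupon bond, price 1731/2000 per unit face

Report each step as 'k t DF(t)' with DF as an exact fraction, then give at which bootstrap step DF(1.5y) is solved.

step 1 [0.5y] zero: DF = P = 4887/5000 ≈ 0.977400
step 2 [1y] zero: DF = P = 2319/2500 ≈ 0.927600
step 3 [1.5y] zero: DF = P = 9201/10000 ≈ 0.920100
step 4 [2y] bond c/2=1/100: DF=(94523/100000 − 1/100·(0.977400+0.927600+0.920100))/(1+1/100) = 9079/10000 ≈ 0.907900
step 5 [2.5y] zero: DF = P = 1109/1250 ≈ 0.887200
step 6 [3y] swap r/2=1225/54977: DF=(1 − 1225/54977·(0.977400+0.927600+0.920100+0.907900+0.887200))/(1+1225/54977) = 351/400 ≈ 0.877500
step 7 [3.5y] zero: DF = P = 1731/2000 ≈ 0.865500

1 1/2 4887/5000
2 1 2319/2500
3 3/2 9201/10000
4 2 9079/10000
5 5/2 1109/1250
6 3 351/400
7 7/2 1731/2000
DF(1.5y) is solved at step 3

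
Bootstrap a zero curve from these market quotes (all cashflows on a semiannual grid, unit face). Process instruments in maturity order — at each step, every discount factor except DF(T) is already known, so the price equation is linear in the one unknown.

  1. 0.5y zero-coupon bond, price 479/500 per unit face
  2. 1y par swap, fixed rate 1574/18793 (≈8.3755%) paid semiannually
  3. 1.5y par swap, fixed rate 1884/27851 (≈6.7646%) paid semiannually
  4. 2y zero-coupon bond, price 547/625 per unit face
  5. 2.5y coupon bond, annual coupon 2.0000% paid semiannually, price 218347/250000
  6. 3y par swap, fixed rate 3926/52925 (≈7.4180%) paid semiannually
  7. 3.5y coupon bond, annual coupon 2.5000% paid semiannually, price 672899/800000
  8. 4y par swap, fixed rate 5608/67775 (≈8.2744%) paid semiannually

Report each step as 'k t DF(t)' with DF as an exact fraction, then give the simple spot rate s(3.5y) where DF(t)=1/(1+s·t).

1 1/2 479/500
2 1 9213/10000
3 3/2 4529/5000
4 2 547/625
5 5/2 1657/2000
6 3 8037/10000
7 7/2 3827/5000
8 4 1799/2500
s(3.5y) = (1/(3827/5000) − 1)/(7/2) = 2346/26789 ≈ 8.7573%

step 1 [0.5y] zero: DF = P = 479/500 ≈ 0.958000
step 2 [1y] swap r/2=787/18793: DF=(1 − 787/18793·(0.958000))/(1+787/18793) = 9213/10000 ≈ 0.921300
step 3 [1.5y] swap r/2=942/27851: DF=(1 − 942/27851·(0.958000+0.921300))/(1+942/27851) = 4529/5000 ≈ 0.905800
step 4 [2y] zero: DF = P = 547/625 ≈ 0.875200
step 5 [2.5y] bond c/2=1/100: DF=(218347/250000 − 1/100·(0.958000+0.921300+0.905800+0.875200))/(1+1/100) = 1657/2000 ≈ 0.828500
step 6 [3y] swap r/2=1963/52925: DF=(1 − 1963/52925·(0.958000+0.921300+0.905800+0.875200+0.828500))/(1+1963/52925) = 8037/10000 ≈ 0.803700
step 7 [3.5y] bond c/2=1/80: DF=(672899/800000 − 1/80·(0.958000+0.921300+0.905800+0.875200+0.828500+0.803700))/(1+1/80) = 3827/5000 ≈ 0.765400
step 8 [4y] swap r/2=2804/67775: DF=(1 − 2804/67775·(0.958000+0.921300+0.905800+0.875200+0.828500+0.803700+0.765400))/(1+2804/67775) = 1799/2500 ≈ 0.719600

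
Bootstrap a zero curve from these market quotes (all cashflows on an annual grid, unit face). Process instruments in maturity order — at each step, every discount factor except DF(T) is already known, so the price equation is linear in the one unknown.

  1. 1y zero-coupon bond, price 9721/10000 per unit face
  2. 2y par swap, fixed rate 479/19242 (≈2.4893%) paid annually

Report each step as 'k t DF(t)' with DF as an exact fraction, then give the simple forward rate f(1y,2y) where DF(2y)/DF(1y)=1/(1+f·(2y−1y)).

1 1 9721/10000
2 2 9521/10000
f(1y,2y) = ((9721/10000)/(9521/10000) − 1)/(1) = 200/9521 ≈ 2.1006%

step 1 [1y] zero: DF = P = 9721/10000 ≈ 0.972100
step 2 [2y] swap r/1=479/19242: DF=(1 − 479/19242·(0.972100))/(1+479/19242) = 9521/10000 ≈ 0.952100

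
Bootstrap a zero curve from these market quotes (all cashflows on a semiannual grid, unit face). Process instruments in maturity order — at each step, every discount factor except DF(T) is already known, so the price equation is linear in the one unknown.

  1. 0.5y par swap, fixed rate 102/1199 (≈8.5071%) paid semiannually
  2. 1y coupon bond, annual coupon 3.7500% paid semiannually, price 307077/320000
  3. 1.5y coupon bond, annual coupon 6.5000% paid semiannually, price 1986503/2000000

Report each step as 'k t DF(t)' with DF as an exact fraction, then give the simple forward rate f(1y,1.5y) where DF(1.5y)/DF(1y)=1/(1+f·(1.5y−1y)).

1 1/2 1199/1250
2 1 9243/10000
3 3/2 9027/10000
f(1y,1.5y) = ((9243/10000)/(9027/10000) − 1)/(1/2) = 48/1003 ≈ 4.7856%

step 1 [0.5y] swap r/2=51/1199: DF=(1 − 51/1199·(0))/(1+51/1199) = 1199/1250 ≈ 0.959200
step 2 [1y] bond c/2=3/160: DF=(307077/320000 − 3/160·(0.959200))/(1+3/160) = 9243/10000 ≈ 0.924300
step 3 [1.5y] bond c/2=13/400: DF=(1986503/2000000 − 13/400·(0.959200+0.924300))/(1+13/400) = 9027/10000 ≈ 0.902700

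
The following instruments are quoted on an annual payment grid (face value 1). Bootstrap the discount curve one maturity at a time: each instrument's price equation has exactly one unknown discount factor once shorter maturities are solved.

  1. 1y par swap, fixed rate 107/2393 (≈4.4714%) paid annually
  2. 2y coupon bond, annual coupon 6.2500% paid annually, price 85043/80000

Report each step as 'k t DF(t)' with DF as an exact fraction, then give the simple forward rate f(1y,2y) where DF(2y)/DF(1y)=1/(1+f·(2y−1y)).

1 1 2393/2500
2 2 4721/5000
f(1y,2y) = ((2393/2500)/(4721/5000) − 1)/(1) = 65/4721 ≈ 1.3768%

step 1 [1y] swap r/1=107/2393: DF=(1 − 107/2393·(0))/(1+107/2393) = 2393/2500 ≈ 0.957200
step 2 [2y] bond c/1=1/16: DF=(85043/80000 − 1/16·(0.957200))/(1+1/16) = 4721/5000 ≈ 0.944200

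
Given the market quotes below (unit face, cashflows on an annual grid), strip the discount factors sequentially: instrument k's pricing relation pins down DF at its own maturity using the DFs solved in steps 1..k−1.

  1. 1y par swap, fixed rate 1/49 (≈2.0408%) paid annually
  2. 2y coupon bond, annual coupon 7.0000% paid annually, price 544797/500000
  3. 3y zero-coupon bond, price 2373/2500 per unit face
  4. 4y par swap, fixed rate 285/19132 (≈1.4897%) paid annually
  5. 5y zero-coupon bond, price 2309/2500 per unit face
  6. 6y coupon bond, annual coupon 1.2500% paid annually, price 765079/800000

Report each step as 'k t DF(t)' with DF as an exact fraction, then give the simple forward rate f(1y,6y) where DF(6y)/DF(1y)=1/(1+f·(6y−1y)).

1 1 49/50
2 2 4771/5000
3 3 2373/2500
4 4 943/1000
5 5 2309/2500
6 6 8859/10000
f(1y,6y) = ((49/50)/(8859/10000) − 1)/(5) = 941/44295 ≈ 2.1244%

step 1 [1y] swap r/1=1/49: DF=(1 − 1/49·(0))/(1+1/49) = 49/50 ≈ 0.980000
step 2 [2y] bond c/1=7/100: DF=(544797/500000 − 7/100·(0.980000))/(1+7/100) = 4771/5000 ≈ 0.954200
step 3 [3y] zero: DF = P = 2373/2500 ≈ 0.949200
step 4 [4y] swap r/1=285/19132: DF=(1 − 285/19132·(0.980000+0.954200+0.949200))/(1+285/19132) = 943/1000 ≈ 0.943000
step 5 [5y] zero: DF = P = 2309/2500 ≈ 0.923600
step 6 [6y] bond c/1=1/80: DF=(765079/800000 − 1/80·(0.980000+0.954200+0.949200+0.943000+0.923600))/(1+1/80) = 8859/10000 ≈ 0.885900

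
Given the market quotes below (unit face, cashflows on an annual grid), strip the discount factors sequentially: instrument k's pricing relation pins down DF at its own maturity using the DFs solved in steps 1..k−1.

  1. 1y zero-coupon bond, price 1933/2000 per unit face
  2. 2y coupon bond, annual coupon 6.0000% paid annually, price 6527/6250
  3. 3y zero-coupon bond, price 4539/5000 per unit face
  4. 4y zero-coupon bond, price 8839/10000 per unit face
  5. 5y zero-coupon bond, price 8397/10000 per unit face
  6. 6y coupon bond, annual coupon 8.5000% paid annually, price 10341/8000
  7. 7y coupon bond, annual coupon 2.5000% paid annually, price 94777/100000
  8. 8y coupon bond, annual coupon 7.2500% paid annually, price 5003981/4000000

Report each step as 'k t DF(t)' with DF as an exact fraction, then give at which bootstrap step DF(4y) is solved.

1 1 1933/2000
2 2 1861/2000
3 3 4539/5000
4 4 8839/10000
5 5 8397/10000
6 6 4183/5000
7 7 3969/5000
8 8 7501/10000
DF(4y) is solved at step 4

step 1 [1y] zero: DF = P = 1933/2000 ≈ 0.966500
step 2 [2y] bond c/1=3/50: DF=(6527/6250 − 3/50·(0.966500))/(1+3/50) = 1861/2000 ≈ 0.930500
step 3 [3y] zero: DF = P = 4539/5000 ≈ 0.907800
step 4 [4y] zero: DF = P = 8839/10000 ≈ 0.883900
step 5 [5y] zero: DF = P = 8397/10000 ≈ 0.839700
step 6 [6y] bond c/1=17/200: DF=(10341/8000 − 17/200·(0.966500+0.930500+0.907800+0.883900+0.839700))/(1+17/200) = 4183/5000 ≈ 0.836600
step 7 [7y] bond c/1=1/40: DF=(94777/100000 − 1/40·(0.966500+0.930500+0.907800+0.883900+0.839700+0.836600))/(1+1/40) = 3969/5000 ≈ 0.793800
step 8 [8y] bond c/1=29/400: DF=(5003981/4000000 − 29/400·(0.966500+0.930500+0.907800+0.883900+0.839700+0.836600+0.793800))/(1+29/400) = 7501/10000 ≈ 0.750100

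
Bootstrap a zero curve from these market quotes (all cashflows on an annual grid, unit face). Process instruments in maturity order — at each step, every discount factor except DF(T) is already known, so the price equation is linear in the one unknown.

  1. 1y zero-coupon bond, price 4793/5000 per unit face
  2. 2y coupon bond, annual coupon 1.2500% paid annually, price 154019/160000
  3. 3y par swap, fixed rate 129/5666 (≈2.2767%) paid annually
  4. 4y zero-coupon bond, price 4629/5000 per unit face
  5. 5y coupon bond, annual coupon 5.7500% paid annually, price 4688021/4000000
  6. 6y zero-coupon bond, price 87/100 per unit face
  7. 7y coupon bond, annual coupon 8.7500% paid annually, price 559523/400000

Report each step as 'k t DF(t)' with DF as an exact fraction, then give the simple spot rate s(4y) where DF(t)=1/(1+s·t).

1 1 4793/5000
2 2 9389/10000
3 3 1871/2000
4 4 4629/5000
5 5 9039/10000
6 6 87/100
7 7 8411/10000
s(4y) = (1/(4629/5000) − 1)/(4) = 371/18516 ≈ 2.0037%

step 1 [1y] zero: DF = P = 4793/5000 ≈ 0.958600
step 2 [2y] bond c/1=1/80: DF=(154019/160000 − 1/80·(0.958600))/(1+1/80) = 9389/10000 ≈ 0.938900
step 3 [3y] swap r/1=129/5666: DF=(1 − 129/5666·(0.958600+0.938900))/(1+129/5666) = 1871/2000 ≈ 0.935500
step 4 [4y] zero: DF = P = 4629/5000 ≈ 0.925800
step 5 [5y] bond c/1=23/400: DF=(4688021/4000000 − 23/400·(0.958600+0.938900+0.935500+0.925800))/(1+23/400) = 9039/10000 ≈ 0.903900
step 6 [6y] zero: DF = P = 87/100 ≈ 0.870000
step 7 [7y] bond c/1=7/80: DF=(559523/400000 − 7/80·(0.958600+0.938900+0.935500+0.925800+0.903900+0.870000))/(1+7/80) = 8411/10000 ≈ 0.841100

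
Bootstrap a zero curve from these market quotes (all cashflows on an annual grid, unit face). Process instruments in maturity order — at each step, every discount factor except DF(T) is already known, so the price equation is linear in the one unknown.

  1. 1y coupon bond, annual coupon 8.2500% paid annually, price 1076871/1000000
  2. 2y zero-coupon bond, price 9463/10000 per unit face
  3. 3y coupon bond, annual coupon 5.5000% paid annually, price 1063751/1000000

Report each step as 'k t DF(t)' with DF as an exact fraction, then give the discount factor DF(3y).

step 1 [1y] bond c/1=33/400: DF=(1076871/1000000 − 33/400·(0))/(1+33/400) = 2487/2500 ≈ 0.994800
step 2 [2y] zero: DF = P = 9463/10000 ≈ 0.946300
step 3 [3y] bond c/1=11/200: DF=(1063751/1000000 − 11/200·(0.994800+0.946300))/(1+11/200) = 9071/10000 ≈ 0.907100

1 1 2487/2500
2 2 9463/10000
3 3 9071/10000
DF(3y) = 9071/10000 ≈ 0.907100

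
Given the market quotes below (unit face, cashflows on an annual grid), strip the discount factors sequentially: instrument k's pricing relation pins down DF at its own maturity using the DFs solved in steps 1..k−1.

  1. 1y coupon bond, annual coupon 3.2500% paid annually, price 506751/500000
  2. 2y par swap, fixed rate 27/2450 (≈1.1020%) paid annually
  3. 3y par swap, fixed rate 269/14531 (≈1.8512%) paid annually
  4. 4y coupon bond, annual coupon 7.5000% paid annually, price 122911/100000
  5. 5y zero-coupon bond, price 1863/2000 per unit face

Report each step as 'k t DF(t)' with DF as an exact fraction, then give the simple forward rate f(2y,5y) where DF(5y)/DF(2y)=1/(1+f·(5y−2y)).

1 1 1227/1250
2 2 1223/1250
3 3 4731/5000
4 4 4703/5000
5 5 1863/2000
f(2y,5y) = ((1223/1250)/(1863/2000) − 1)/(3) = 469/27945 ≈ 1.6783%

step 1 [1y] bond c/1=13/400: DF=(506751/500000 − 13/400·(0))/(1+13/400) = 1227/1250 ≈ 0.981600
step 2 [2y] swap r/1=27/2450: DF=(1 − 27/2450·(0.981600))/(1+27/2450) = 1223/1250 ≈ 0.978400
step 3 [3y] swap r/1=269/14531: DF=(1 − 269/14531·(0.981600+0.978400))/(1+269/14531) = 4731/5000 ≈ 0.946200
step 4 [4y] bond c/1=3/40: DF=(122911/100000 − 3/40·(0.981600+0.978400+0.946200))/(1+3/40) = 4703/5000 ≈ 0.940600
step 5 [5y] zero: DF = P = 1863/2000 ≈ 0.931500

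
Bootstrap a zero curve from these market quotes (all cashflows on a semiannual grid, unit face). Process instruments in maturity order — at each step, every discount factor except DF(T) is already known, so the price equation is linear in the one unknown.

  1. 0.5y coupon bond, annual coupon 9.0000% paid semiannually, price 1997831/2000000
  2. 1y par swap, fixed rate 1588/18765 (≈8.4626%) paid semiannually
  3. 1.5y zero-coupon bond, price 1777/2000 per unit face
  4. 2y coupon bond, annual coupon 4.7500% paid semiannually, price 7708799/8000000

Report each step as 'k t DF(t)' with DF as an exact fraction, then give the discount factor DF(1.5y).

step 1 [0.5y] bond c/2=9/200: DF=(1997831/2000000 − 9/200·(0))/(1+9/200) = 9559/10000 ≈ 0.955900
step 2 [1y] swap r/2=794/18765: DF=(1 − 794/18765·(0.955900))/(1+794/18765) = 4603/5000 ≈ 0.920600
step 3 [1.5y] zero: DF = P = 1777/2000 ≈ 0.888500
step 4 [2y] bond c/2=19/800: DF=(7708799/8000000 − 19/800·(0.955900+0.920600+0.888500))/(1+19/800) = 8771/10000 ≈ 0.877100

1 1/2 9559/10000
2 1 4603/5000
3 3/2 1777/2000
4 2 8771/10000
DF(1.5y) = 1777/2000 ≈ 0.888500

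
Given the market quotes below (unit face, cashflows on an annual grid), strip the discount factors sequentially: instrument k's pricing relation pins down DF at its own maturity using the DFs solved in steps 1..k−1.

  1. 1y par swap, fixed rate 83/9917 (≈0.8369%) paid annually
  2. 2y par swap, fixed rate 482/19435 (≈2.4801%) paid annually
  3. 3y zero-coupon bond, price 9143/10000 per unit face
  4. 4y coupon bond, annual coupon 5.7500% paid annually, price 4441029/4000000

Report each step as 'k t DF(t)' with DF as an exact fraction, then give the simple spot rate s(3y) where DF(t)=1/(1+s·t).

step 1 [1y] swap r/1=83/9917: DF=(1 − 83/9917·(0))/(1+83/9917) = 9917/10000 ≈ 0.991700
step 2 [2y] swap r/1=482/19435: DF=(1 − 482/19435·(0.991700))/(1+482/19435) = 4759/5000 ≈ 0.951800
step 3 [3y] zero: DF = P = 9143/10000 ≈ 0.914300
step 4 [4y] bond c/1=23/400: DF=(4441029/4000000 − 23/400·(0.991700+0.951800+0.914300))/(1+23/400) = 1789/2000 ≈ 0.894500

1 1 9917/10000
2 2 4759/5000
3 3 9143/10000
4 4 1789/2000
s(3y) = (1/(9143/10000) − 1)/(3) = 857/27429 ≈ 3.1244%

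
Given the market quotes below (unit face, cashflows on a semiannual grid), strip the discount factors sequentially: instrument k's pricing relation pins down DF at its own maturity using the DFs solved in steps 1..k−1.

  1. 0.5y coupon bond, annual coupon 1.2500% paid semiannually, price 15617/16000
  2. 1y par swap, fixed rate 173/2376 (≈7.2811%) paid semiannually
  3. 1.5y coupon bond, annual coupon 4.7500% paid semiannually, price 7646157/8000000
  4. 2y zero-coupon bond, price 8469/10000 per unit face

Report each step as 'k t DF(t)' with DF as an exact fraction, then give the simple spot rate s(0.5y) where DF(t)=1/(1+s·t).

1 1/2 97/100
2 1 2327/2500
3 3/2 1779/2000
4 2 8469/10000
s(0.5y) = (1/(97/100) − 1)/(1/2) = 6/97 ≈ 6.1856%

step 1 [0.5y] bond c/2=1/160: DF=(15617/16000 − 1/160·(0))/(1+1/160) = 97/100 ≈ 0.970000
step 2 [1y] swap r/2=173/4752: DF=(1 − 173/4752·(0.970000))/(1+173/4752) = 2327/2500 ≈ 0.930800
step 3 [1.5y] bond c/2=19/800: DF=(7646157/8000000 − 19/800·(0.970000+0.930800))/(1+19/800) = 1779/2000 ≈ 0.889500
step 4 [2y] zero: DF = P = 8469/10000 ≈ 0.846900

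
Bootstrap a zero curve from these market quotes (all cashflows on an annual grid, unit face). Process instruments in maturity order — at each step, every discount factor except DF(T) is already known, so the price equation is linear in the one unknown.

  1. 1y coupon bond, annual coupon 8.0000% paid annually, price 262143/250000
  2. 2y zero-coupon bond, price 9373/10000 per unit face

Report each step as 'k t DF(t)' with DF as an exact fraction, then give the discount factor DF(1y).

step 1 [1y] bond c/1=2/25: DF=(262143/250000 − 2/25·(0))/(1+2/25) = 9709/10000 ≈ 0.970900
step 2 [2y] zero: DF = P = 9373/10000 ≈ 0.937300

1 1 9709/10000
2 2 9373/10000
DF(1y) = 9709/10000 ≈ 0.970900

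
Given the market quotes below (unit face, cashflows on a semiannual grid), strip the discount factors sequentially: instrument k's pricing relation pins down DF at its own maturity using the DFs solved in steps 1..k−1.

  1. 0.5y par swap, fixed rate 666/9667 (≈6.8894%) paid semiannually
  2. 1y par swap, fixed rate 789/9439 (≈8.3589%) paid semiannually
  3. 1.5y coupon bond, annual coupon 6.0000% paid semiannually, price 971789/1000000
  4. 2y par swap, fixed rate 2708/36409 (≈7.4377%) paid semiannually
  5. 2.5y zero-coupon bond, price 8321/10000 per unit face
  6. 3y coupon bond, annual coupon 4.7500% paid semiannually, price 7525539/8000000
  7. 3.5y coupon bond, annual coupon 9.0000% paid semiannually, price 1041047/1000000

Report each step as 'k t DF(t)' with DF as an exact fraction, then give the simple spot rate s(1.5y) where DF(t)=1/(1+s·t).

step 1 [0.5y] swap r/2=333/9667: DF=(1 − 333/9667·(0))/(1+333/9667) = 9667/10000 ≈ 0.966700
step 2 [1y] swap r/2=789/18878: DF=(1 − 789/18878·(0.966700))/(1+789/18878) = 9211/10000 ≈ 0.921100
step 3 [1.5y] bond c/2=3/100: DF=(971789/1000000 − 3/100·(0.966700+0.921100))/(1+3/100) = 1777/2000 ≈ 0.888500
step 4 [2y] swap r/2=1354/36409: DF=(1 − 1354/36409·(0.966700+0.921100+0.888500))/(1+1354/36409) = 4323/5000 ≈ 0.864600
step 5 [2.5y] zero: DF = P = 8321/10000 ≈ 0.832100
step 6 [3y] bond c/2=19/800: DF=(7525539/8000000 − 19/800·(0.966700+0.921100+0.888500+0.864600+0.832100))/(1+19/800) = 8151/10000 ≈ 0.815100
step 7 [3.5y] bond c/2=9/200: DF=(1041047/1000000 − 9/200·(0.966700+0.921100+0.888500+0.864600+0.832100+0.815100))/(1+9/200) = 1537/2000 ≈ 0.768500

1 1/2 9667/10000
2 1 9211/10000
3 3/2 1777/2000
4 2 4323/5000
5 5/2 8321/10000
6 3 8151/10000
7 7/2 1537/2000
s(1.5y) = (1/(1777/2000) − 1)/(3/2) = 446/5331 ≈ 8.3662%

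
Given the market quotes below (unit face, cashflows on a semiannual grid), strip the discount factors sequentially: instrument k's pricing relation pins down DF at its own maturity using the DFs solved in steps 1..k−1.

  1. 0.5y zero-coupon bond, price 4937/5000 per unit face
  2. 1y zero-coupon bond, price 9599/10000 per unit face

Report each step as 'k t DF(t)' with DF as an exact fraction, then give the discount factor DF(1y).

step 1 [0.5y] zero: DF = P = 4937/5000 ≈ 0.987400
step 2 [1y] zero: DF = P = 9599/10000 ≈ 0.959900

1 1/2 4937/5000
2 1 9599/10000
DF(1y) = 9599/10000 ≈ 0.959900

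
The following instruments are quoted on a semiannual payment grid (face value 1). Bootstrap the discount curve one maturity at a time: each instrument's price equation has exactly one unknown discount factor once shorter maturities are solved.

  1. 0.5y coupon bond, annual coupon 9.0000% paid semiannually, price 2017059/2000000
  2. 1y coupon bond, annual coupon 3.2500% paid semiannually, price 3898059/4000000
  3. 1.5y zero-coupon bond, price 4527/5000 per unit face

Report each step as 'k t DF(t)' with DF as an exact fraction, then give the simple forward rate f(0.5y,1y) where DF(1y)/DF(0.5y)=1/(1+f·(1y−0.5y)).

1 1/2 9651/10000
2 1 1887/2000
3 3/2 4527/5000
f(0.5y,1y) = ((9651/10000)/(1887/2000) − 1)/(1/2) = 144/3145 ≈ 4.5787%

step 1 [0.5y] bond c/2=9/200: DF=(2017059/2000000 − 9/200·(0))/(1+9/200) = 9651/10000 ≈ 0.965100
step 2 [1y] bond c/2=13/800: DF=(3898059/4000000 − 13/800·(0.965100))/(1+13/800) = 1887/2000 ≈ 0.943500
step 3 [1.5y] zero: DF = P = 4527/5000 ≈ 0.905400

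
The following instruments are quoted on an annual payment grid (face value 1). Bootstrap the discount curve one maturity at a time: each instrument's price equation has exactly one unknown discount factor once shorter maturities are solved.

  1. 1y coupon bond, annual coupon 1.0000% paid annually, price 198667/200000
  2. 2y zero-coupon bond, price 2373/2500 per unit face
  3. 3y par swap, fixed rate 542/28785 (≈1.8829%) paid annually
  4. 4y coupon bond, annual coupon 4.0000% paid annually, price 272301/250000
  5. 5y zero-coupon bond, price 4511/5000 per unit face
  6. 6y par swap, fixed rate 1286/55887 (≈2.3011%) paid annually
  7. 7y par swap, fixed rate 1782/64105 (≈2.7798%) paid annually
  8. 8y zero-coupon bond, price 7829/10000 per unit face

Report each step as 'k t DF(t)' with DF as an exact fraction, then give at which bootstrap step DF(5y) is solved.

1 1 1967/2000
2 2 2373/2500
3 3 4729/5000
4 4 4683/5000
5 5 4511/5000
6 6 4357/5000
7 7 4109/5000
8 8 7829/10000
DF(5y) is solved at step 5

step 1 [1y] bond c/1=1/100: DF=(198667/200000 − 1/100·(0))/(1+1/100) = 1967/2000 ≈ 0.983500
step 2 [2y] zero: DF = P = 2373/2500 ≈ 0.949200
step 3 [3y] swap r/1=542/28785: DF=(1 − 542/28785·(0.983500+0.949200))/(1+542/28785) = 4729/5000 ≈ 0.945800
step 4 [4y] bond c/1=1/25: DF=(272301/250000 − 1/25·(0.983500+0.949200+0.945800))/(1+1/25) = 4683/5000 ≈ 0.936600
step 5 [5y] zero: DF = P = 4511/5000 ≈ 0.902200
step 6 [6y] swap r/1=1286/55887: DF=(1 − 1286/55887·(0.983500+0.949200+0.945800+0.936600+0.902200))/(1+1286/55887) = 4357/5000 ≈ 0.871400
step 7 [7y] swap r/1=1782/64105: DF=(1 − 1782/64105·(0.983500+0.949200+0.945800+0.936600+0.902200+0.871400))/(1+1782/64105) = 4109/5000 ≈ 0.821800
step 8 [8y] zero: DF = P = 7829/10000 ≈ 0.782900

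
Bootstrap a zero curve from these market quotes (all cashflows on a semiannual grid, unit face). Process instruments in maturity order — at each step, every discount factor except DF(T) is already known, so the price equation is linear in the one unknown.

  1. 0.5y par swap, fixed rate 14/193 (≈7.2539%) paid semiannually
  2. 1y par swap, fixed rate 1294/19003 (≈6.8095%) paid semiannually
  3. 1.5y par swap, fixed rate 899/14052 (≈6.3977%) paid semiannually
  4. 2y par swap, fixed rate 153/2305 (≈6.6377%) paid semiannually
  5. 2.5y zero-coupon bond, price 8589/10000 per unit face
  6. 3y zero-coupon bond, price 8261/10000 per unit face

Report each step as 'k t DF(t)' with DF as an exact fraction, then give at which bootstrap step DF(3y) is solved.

step 1 [0.5y] swap r/2=7/193: DF=(1 − 7/193·(0))/(1+7/193) = 193/200 ≈ 0.965000
step 2 [1y] swap r/2=647/19003: DF=(1 − 647/19003·(0.965000))/(1+647/19003) = 9353/10000 ≈ 0.935300
step 3 [1.5y] swap r/2=899/28104: DF=(1 − 899/28104·(0.965000+0.935300))/(1+899/28104) = 9101/10000 ≈ 0.910100
step 4 [2y] swap r/2=153/4610: DF=(1 − 153/4610·(0.965000+0.935300+0.910100))/(1+153/4610) = 1097/1250 ≈ 0.877600
step 5 [2.5y] zero: DF = P = 8589/10000 ≈ 0.858900
step 6 [3y] zero: DF = P = 8261/10000 ≈ 0.826100

1 1/2 193/200
2 1 9353/10000
3 3/2 9101/10000
4 2 1097/1250
5 5/2 8589/10000
6 3 8261/10000
DF(3y) is solved at step 6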